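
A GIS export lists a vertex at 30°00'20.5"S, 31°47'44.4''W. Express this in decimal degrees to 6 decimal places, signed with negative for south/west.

φ: 0′ + 20.5″ = 0.34167′; 30 + 0.34167/60 = 30.0056944
S ⇒ negate
Lon: 47′ + 44.4″ = 47.74000′; 31 + 47.74000/60 = 31.7956667
W → negative

-30.005694, -31.795667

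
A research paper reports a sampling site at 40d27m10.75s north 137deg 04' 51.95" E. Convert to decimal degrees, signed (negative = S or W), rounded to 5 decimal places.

φ: 40 + 27/60 + 10.75/3600 = 40.452986
N → positive
Lon: 137° + 4/60 + 51.95/3600 = 137 + 0.066667 + 0.014431 = 137.081097
E ⇒ keep positive

40.45299, 137.08110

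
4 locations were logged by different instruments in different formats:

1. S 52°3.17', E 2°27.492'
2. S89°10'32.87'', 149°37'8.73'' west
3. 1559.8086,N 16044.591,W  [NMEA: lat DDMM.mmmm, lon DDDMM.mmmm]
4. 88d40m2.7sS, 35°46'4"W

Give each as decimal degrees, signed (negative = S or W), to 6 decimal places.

Point 1:
  Latitude: 52 + 3.17/60 = 52.0528333
  hemisphere S, so the sign is −
  λ: 27.492′ = 0.458200°; total 2.4582000
  E ⇒ keep positive
Point 2:
  Lat: 10′ + 32.87″ = 10.54783′; 89 + 10.54783/60 = 89.1757972
  hemisphere S, so the sign is −
  λ: 149 + 37/60 + 8.73/3600 = 149.6190917
  hemisphere W, so the sign is −
Point 3:
  φ: degrees = first 2 digits = 15, minutes = 59.8086; 15 + 59.8086/60 = 15.9968100
  N → positive
  Lon: split at 3 digits → 160° and 44.591′; 160 + 44.591/60 = 160.7431833
  hemisphere W, so the sign is −
Point 4:
  φ: 88 + 40/60 + 2.7/3600 = 88.6674167
  S ⇒ negate
  λ: 46′ + 4″ = 46.06667′; 35 + 46.06667/60 = 35.7677778
  W → negative

1. -52.052833, 2.458200
2. -89.175797, -149.619092
3. 15.996810, -160.743183
4. -88.667417, -35.767778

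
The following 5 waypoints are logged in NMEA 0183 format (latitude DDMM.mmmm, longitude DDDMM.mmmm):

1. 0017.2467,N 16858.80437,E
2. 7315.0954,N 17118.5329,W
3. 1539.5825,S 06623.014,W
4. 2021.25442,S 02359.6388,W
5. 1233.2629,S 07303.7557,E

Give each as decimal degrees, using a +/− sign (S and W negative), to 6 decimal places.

Point 1:
  Lat: split at 2 digits → 00° and 17.2467′; 0 + 17.2467/60 = 0.2874450
  N ⇒ keep positive
  Lon: degrees = first 3 digits = 168, minutes = 58.80437; 168 + 58.80437/60 = 168.9800728
  E ⇒ keep positive
Point 2:
  Latitude: degrees = first 2 digits = 73, minutes = 15.0954; 73 + 15.0954/60 = 73.2515900
  N → positive
  Lon: degrees = first 3 digits = 171, minutes = 18.5329; 171 + 18.5329/60 = 171.3088817
  hemisphere W, so the sign is −
Point 3:
  Latitude: degrees = first 2 digits = 15, minutes = 39.5825; 15 + 39.5825/60 = 15.6597083
  hemisphere S, so the sign is −
  Lon: degrees = first 3 digits = 66, minutes = 23.014; 66 + 23.014/60 = 66.3835667
  W → negative
Point 4:
  Lat: split at 2 digits → 20° and 21.25442′; 20 + 21.25442/60 = 20.3542403
  hemisphere S, so the sign is −
  Longitude: split at 3 digits → 023° and 59.6388′; 23 + 59.6388/60 = 23.9939800
  W → negative
Point 5:
  φ: split at 2 digits → 12° and 33.2629′; 12 + 33.2629/60 = 12.5543817
  S → negative
  Lon: split at 3 digits → 073° and 3.7557′; 73 + 3.7557/60 = 73.0625950
  E → positive

1. 0.287445, 168.980073
2. 73.251590, -171.308882
3. -15.659708, -66.383567
4. -20.354240, -23.993980
5. -12.554382, 73.062595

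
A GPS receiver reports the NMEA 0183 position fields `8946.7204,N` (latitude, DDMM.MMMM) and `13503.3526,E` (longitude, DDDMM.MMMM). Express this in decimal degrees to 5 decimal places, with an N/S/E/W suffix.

89.77867° N, 135.05588° E

φ: split at 2 digits → 89° and 46.7204′; 89 + 46.7204/60 = 89.778673
λ: degrees = first 3 digits = 135, minutes = 3.3526; 135 + 3.3526/60 = 135.055877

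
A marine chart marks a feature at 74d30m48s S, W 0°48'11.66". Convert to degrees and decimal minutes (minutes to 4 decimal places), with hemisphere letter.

Latitude: seconds/60 = 0.80000; minutes = 30 + 0.80000 = 30.800000
λ: 48 + 11.66/60 = 48.194333′

74° 30.8000′ S, 0° 48.1943′ W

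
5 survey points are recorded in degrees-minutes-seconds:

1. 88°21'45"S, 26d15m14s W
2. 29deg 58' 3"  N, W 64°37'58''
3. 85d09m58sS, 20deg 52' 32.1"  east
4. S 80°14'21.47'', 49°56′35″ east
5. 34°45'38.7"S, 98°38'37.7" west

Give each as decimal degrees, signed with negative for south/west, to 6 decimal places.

1. -88.362500, -26.253889
2. 29.967500, -64.632778
3. -85.166111, 20.875583
4. -80.239297, 49.943056
5. -34.760750, -98.643806

Point 1:
  Lat: 88 + 21/60 + 45/3600 = 88.3625000
  hemisphere S, so the sign is −
  Longitude: 26° + 15/60 + 14/3600 = 26 + 0.250000 + 0.003889 = 26.2538889
  W ⇒ negate
Point 2:
  Lat: 29 + 58/60 + 3/3600 = 29.9675000
  N → positive
  λ: 37′ + 58″ = 37.96667′; 64 + 37.96667/60 = 64.6327778
  W ⇒ negate
Point 3:
  Latitude: 85 + 9/60 + 58/3600 = 85.1661111
  S → negative
  λ: 20° + 52/60 + 32.1/3600 = 20 + 0.866667 + 0.008917 = 20.8755833
  E ⇒ keep positive
Point 4:
  Latitude: 14′ + 21.47″ = 14.35783′; 80 + 14.35783/60 = 80.2392972
  S ⇒ negate
  Longitude: 56′ + 35″ = 56.58333′; 49 + 56.58333/60 = 49.9430556
  E → positive
Point 5:
  φ: 34 + 45/60 + 38.7/3600 = 34.7607500
  S ⇒ negate
  λ: 98 + 38/60 + 37.7/3600 = 98.6438056
  hemisphere W, so the sign is −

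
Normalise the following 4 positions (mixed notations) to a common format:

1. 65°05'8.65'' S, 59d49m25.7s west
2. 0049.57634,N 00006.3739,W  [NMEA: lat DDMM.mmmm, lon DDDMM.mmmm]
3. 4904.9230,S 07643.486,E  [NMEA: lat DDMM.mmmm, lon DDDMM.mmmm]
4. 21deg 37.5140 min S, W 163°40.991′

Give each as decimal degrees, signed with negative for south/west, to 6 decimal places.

1. -65.085736, -59.823806
2. 0.826272, -0.106232
3. -49.082050, 76.724767
4. -21.625233, -163.683183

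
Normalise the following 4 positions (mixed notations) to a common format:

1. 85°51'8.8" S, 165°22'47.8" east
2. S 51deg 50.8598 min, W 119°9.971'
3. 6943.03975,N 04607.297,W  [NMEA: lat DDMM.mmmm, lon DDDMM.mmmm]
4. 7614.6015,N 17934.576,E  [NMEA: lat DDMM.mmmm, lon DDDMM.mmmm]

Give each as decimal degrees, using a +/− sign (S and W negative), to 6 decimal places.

Point 1:
  Lat: 85° + 51/60 + 8.8/3600 = 85 + 0.850000 + 0.002444 = 85.8524444
  S ⇒ negate
  Longitude: 165° + 22/60 + 47.8/3600 = 165 + 0.366667 + 0.013278 = 165.3799444
  E → positive
Point 2:
  Lat: 51 + 50.8598/60 = 51.8476633
  S → negative
  Lon: 9.971′ = 0.166183°; total 119.1661833
  hemisphere W, so the sign is −
Point 3:
  Latitude: degrees = first 2 digits = 69, minutes = 43.03975; 69 + 43.03975/60 = 69.7173292
  N → positive
  Longitude: split at 3 digits → 046° and 7.297′; 46 + 7.297/60 = 46.1216167
  W → negative
Point 4:
  φ: degrees = first 2 digits = 76, minutes = 14.6015; 76 + 14.6015/60 = 76.2433583
  N ⇒ keep positive
  Lon: degrees = first 3 digits = 179, minutes = 34.576; 179 + 34.576/60 = 179.5762667
  E → positive

1. -85.852444, 165.379944
2. -51.847663, -119.166183
3. 69.717329, -46.121617
4. 76.243358, 179.576267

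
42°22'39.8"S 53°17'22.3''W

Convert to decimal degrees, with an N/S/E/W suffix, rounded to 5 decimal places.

Latitude: 42 + 22/60 + 39.8/3600 = 42.377722
λ: 17′ + 22.3″ = 17.37167′; 53 + 17.37167/60 = 53.289528

42.37772° S, 53.28953° W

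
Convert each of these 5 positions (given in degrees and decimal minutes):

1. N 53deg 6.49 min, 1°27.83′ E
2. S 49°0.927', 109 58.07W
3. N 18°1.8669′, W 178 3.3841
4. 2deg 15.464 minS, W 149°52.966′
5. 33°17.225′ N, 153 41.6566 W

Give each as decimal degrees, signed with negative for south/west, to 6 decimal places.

1. 53.108167, 1.463833
2. -49.015450, -109.967833
3. 18.031115, -178.056402
4. -2.257733, -149.882767
5. 33.287083, -153.694277

Point 1:
  Latitude: 6.49′ = 0.108167°; total 53.1081667
  N ⇒ keep positive
  Lon: 27.83′ = 0.463833°; total 1.4638333
  E ⇒ keep positive
Point 2:
  φ: 49 + 0.927/60 = 49.0154500
  S → negative
  Lon: 109 + 58.07/60 = 109.9678333
  hemisphere W, so the sign is −
Point 3:
  Lat: 18 + 1.8669/60 = 18.0311150
  N ⇒ keep positive
  Longitude: 178 + 3.3841/60 = 178.0564017
  hemisphere W, so the sign is −
Point 4:
  φ: 2 + 15.464/60 = 2.2577333
  S ⇒ negate
  Longitude: 52.966′ = 0.882767°; total 149.8827667
  W ⇒ negate
Point 5:
  Lat: 17.225′ = 0.287083°; total 33.2870833
  N ⇒ keep positive
  Longitude: 41.6566′ = 0.694277°; total 153.6942767
  hemisphere W, so the sign is −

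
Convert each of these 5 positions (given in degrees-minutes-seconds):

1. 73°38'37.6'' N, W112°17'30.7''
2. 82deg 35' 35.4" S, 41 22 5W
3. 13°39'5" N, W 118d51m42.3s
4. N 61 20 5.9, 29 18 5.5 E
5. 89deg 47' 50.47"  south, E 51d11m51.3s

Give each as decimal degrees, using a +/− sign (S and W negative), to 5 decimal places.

1. 73.64378, -112.29186
2. -82.59317, -41.36806
3. 13.65139, -118.86175
4. 61.33497, 29.30153
5. -89.79735, 51.19758

Point 1:
  Lat: 38′ + 37.6″ = 38.62667′; 73 + 38.62667/60 = 73.643778
  N → positive
  Longitude: 17′ + 30.7″ = 17.51167′; 112 + 17.51167/60 = 112.291861
  W ⇒ negate
Point 2:
  Lat: 82° + 35/60 + 35.4/3600 = 82 + 0.583333 + 0.009833 = 82.593167
  S → negative
  λ: 41° + 22/60 + 5/3600 = 41 + 0.366667 + 0.001389 = 41.368056
  hemisphere W, so the sign is −
Point 3:
  φ: 13° + 39/60 + 5/3600 = 13 + 0.650000 + 0.001389 = 13.651389
  N → positive
  λ: 118 + 51/60 + 42.3/3600 = 118.861750
  hemisphere W, so the sign is −
Point 4:
  Latitude: 61 + 20/60 + 5.9/3600 = 61.334972
  N → positive
  Lon: 18′ + 5.5″ = 18.09167′; 29 + 18.09167/60 = 29.301528
  E ⇒ keep positive
Point 5:
  φ: 47′ + 50.47″ = 47.84117′; 89 + 47.84117/60 = 89.797353
  S → negative
  λ: 51 + 11/60 + 51.3/3600 = 51.197583
  E → positive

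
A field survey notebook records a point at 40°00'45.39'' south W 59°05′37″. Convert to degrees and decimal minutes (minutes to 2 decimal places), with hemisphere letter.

φ: seconds/60 = 0.75650; minutes = 0 + 0.75650 = 0.7565
Longitude: 5 + 37/60 = 5.6167′

40° 0.76′ S, 59° 5.62′ W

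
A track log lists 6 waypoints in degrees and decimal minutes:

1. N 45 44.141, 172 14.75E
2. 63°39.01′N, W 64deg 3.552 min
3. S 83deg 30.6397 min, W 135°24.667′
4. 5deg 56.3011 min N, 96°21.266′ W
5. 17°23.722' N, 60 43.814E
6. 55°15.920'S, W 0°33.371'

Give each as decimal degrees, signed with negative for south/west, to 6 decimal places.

Point 1:
  Latitude: 44.141′ = 0.735683°; total 45.7356833
  N ⇒ keep positive
  Longitude: 14.75′ = 0.245833°; total 172.2458333
  E ⇒ keep positive
Point 2:
  φ: 63 + 39.01/60 = 63.6501667
  N ⇒ keep positive
  Longitude: 3.552′ = 0.059200°; total 64.0592000
  hemisphere W, so the sign is −
Point 3:
  Lat: 83 + 30.6397/60 = 83.5106617
  hemisphere S, so the sign is −
  Longitude: 135 + 24.667/60 = 135.4111167
  W → negative
Point 4:
  Lat: 5 + 56.3011/60 = 5.9383517
  N → positive
  Longitude: 21.266′ = 0.354433°; total 96.3544333
  W → negative
Point 5:
  Latitude: 23.722′ = 0.395367°; total 17.3953667
  N → positive
  Lon: 43.814′ = 0.730233°; total 60.7302333
  E ⇒ keep positive
Point 6:
  Latitude: 15.92′ = 0.265333°; total 55.2653333
  S ⇒ negate
  Lon: 0 + 33.371/60 = 0.5561833
  hemisphere W, so the sign is −

1. 45.735683, 172.245833
2. 63.650167, -64.059200
3. -83.510662, -135.411117
4. 5.938352, -96.354433
5. 17.395367, 60.730233
6. -55.265333, -0.556183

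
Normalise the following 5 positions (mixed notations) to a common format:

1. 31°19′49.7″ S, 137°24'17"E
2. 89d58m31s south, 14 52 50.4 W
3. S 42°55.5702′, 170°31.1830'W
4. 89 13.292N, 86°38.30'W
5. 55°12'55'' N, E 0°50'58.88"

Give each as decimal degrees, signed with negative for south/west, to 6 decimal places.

Point 1:
  φ: 31° + 19/60 + 49.7/3600 = 31 + 0.316667 + 0.013806 = 31.3304722
  S → negative
  Lon: 24′ + 17″ = 24.28333′; 137 + 24.28333/60 = 137.4047222
  E → positive
Point 2:
  Latitude: 89 + 58/60 + 31/3600 = 89.9752778
  S → negative
  Longitude: 14 + 52/60 + 50.4/3600 = 14.8806667
  W ⇒ negate
Point 3:
  φ: 55.5702′ = 0.926170°; total 42.9261700
  S → negative
  Lon: 170 + 31.183/60 = 170.5197167
  hemisphere W, so the sign is −
Point 4:
  Lat: 13.292′ = 0.221533°; total 89.2215333
  N → positive
  Lon: 38.3′ = 0.638333°; total 86.6383333
  W ⇒ negate
Point 5:
  Lat: 55° + 12/60 + 55/3600 = 55 + 0.200000 + 0.015278 = 55.2152778
  N ⇒ keep positive
  Longitude: 50′ + 58.88″ = 50.98133′; 0 + 50.98133/60 = 0.8496889
  E ⇒ keep positive

1. -31.330472, 137.404722
2. -89.975278, -14.880667
3. -42.926170, -170.519717
4. 89.221533, -86.638333
5. 55.215278, 0.849689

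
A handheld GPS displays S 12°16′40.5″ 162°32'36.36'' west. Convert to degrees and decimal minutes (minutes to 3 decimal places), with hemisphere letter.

12° 16.675′ S, 162° 32.606′ W

Latitude: seconds/60 = 0.67500; minutes = 16 + 0.67500 = 16.67500
λ: seconds/60 = 0.60600; minutes = 32 + 0.60600 = 32.60600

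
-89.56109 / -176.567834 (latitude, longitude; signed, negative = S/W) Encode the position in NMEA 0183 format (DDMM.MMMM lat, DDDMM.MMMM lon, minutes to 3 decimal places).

8933.665,S / 17634.070,W

Latitude is negative → S; |value| = 89.561090
φ: minutes = (89.561090 − 89) × 60 = 33.66540
Longitude is negative → W; |value| = 176.567834
Longitude: fractional part 0.567834 → 34.07004 minutes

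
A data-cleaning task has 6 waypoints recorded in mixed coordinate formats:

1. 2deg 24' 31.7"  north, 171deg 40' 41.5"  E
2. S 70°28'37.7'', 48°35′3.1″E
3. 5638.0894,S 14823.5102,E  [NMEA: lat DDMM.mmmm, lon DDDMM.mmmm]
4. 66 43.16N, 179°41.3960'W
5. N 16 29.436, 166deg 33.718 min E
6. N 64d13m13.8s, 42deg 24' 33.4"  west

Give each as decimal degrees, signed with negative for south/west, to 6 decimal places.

1. 2.408806, 171.678194
2. -70.477139, 48.584194
3. -56.634823, 148.391837
4. 66.719333, -179.689933
5. 16.490600, 166.561967
6. 64.220500, -42.409278

Point 1:
  Lat: 2 + 24/60 + 31.7/3600 = 2.4088056
  N ⇒ keep positive
  Lon: 171° + 40/60 + 41.5/3600 = 171 + 0.666667 + 0.011528 = 171.6781944
  E ⇒ keep positive
Point 2:
  Lat: 28′ + 37.7″ = 28.62833′; 70 + 28.62833/60 = 70.4771389
  hemisphere S, so the sign is −
  Lon: 48° + 35/60 + 3.1/3600 = 48 + 0.583333 + 0.000861 = 48.5841944
  E ⇒ keep positive
Point 3:
  Lat: degrees = first 2 digits = 56, minutes = 38.0894; 56 + 38.0894/60 = 56.6348233
  hemisphere S, so the sign is −
  Longitude: degrees = first 3 digits = 148, minutes = 23.5102; 148 + 23.5102/60 = 148.3918367
  E → positive
Point 4:
  Lat: 43.16′ = 0.719333°; total 66.7193333
  N → positive
  Longitude: 179 + 41.396/60 = 179.6899333
  W ⇒ negate
Point 5:
  φ: 16 + 29.436/60 = 16.4906000
  N → positive
  Lon: 33.718′ = 0.561967°; total 166.5619667
  E → positive
Point 6:
  Latitude: 64° + 13/60 + 13.8/3600 = 64 + 0.216667 + 0.003833 = 64.2205000
  N → positive
  Lon: 42° + 24/60 + 33.4/3600 = 42 + 0.400000 + 0.009278 = 42.4092778
  hemisphere W, so the sign is −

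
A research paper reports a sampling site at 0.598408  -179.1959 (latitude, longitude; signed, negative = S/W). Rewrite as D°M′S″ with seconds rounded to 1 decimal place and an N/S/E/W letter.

Lat: whole degrees 0; 35.90448′ → 35′ and 54.269″
Longitude is negative → W; |value| = 179.195900
λ: 0.195900 × 60 = 11.75400′ → 11′, remainder × 60 = 45.240″

0°35′54.3″ N, 179°11′45.2″ W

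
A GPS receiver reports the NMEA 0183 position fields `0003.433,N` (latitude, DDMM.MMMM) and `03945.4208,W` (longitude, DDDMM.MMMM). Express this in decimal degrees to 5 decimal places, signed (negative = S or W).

0.05722, -39.75701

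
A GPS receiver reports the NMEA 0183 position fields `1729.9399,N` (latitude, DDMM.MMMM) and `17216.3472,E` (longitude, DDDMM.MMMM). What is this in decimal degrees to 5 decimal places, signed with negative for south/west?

φ: split at 2 digits → 17° and 29.9399′; 17 + 29.9399/60 = 17.498998
N ⇒ keep positive
λ: degrees = first 3 digits = 172, minutes = 16.3472; 172 + 16.3472/60 = 172.272453
E → positive

17.49900, 172.27245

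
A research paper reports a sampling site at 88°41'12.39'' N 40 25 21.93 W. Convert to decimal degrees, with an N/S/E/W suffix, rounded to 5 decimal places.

Latitude: 41′ + 12.39″ = 41.20650′; 88 + 41.20650/60 = 88.686775
λ: 40 + 25/60 + 21.93/3600 = 40.422758

88.68678° N, 40.42276° W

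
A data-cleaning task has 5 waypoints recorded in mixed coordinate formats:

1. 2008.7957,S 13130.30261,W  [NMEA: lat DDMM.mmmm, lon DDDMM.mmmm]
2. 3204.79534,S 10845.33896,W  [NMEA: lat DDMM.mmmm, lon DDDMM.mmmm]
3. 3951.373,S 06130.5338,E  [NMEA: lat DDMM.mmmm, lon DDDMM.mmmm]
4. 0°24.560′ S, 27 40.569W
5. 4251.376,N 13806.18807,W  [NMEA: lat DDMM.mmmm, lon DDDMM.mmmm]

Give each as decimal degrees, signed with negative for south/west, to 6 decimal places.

1. -20.146595, -131.505044
2. -32.079922, -108.755649
3. -39.856217, 61.508897
4. -0.409333, -27.676150
5. 42.856267, -138.103135

Point 1:
  φ: split at 2 digits → 20° and 8.7957′; 20 + 8.7957/60 = 20.1465950
  S ⇒ negate
  Lon: split at 3 digits → 131° and 30.30261′; 131 + 30.30261/60 = 131.5050435
  W ⇒ negate
Point 2:
  Lat: degrees = first 2 digits = 32, minutes = 4.79534; 32 + 4.79534/60 = 32.0799223
  S ⇒ negate
  λ: degrees = first 3 digits = 108, minutes = 45.33896; 108 + 45.33896/60 = 108.7556493
  W ⇒ negate
Point 3:
  φ: split at 2 digits → 39° and 51.373′; 39 + 51.373/60 = 39.8562167
  S ⇒ negate
  λ: split at 3 digits → 061° and 30.5338′; 61 + 30.5338/60 = 61.5088967
  E ⇒ keep positive
Point 4:
  Latitude: 0 + 24.56/60 = 0.4093333
  S → negative
  Lon: 40.569′ = 0.676150°; total 27.6761500
  W → negative
Point 5:
  Lat: split at 2 digits → 42° and 51.376′; 42 + 51.376/60 = 42.8562667
  N → positive
  Longitude: split at 3 digits → 138° and 6.18807′; 138 + 6.18807/60 = 138.1031345
  hemisphere W, so the sign is −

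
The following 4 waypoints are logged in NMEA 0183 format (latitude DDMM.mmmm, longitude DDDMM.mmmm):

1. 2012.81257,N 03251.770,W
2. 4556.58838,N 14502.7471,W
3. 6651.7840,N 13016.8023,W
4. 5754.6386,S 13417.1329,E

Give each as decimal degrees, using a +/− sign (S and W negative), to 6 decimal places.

Point 1:
  Latitude: degrees = first 2 digits = 20, minutes = 12.81257; 20 + 12.81257/60 = 20.2135428
  N → positive
  λ: split at 3 digits → 032° and 51.77′; 32 + 51.77/60 = 32.8628333
  hemisphere W, so the sign is −
Point 2:
  φ: degrees = first 2 digits = 45, minutes = 56.58838; 45 + 56.58838/60 = 45.9431397
  N → positive
  Longitude: degrees = first 3 digits = 145, minutes = 2.7471; 145 + 2.7471/60 = 145.0457850
  hemisphere W, so the sign is −
Point 3:
  φ: degrees = first 2 digits = 66, minutes = 51.784; 66 + 51.784/60 = 66.8630667
  N ⇒ keep positive
  Longitude: degrees = first 3 digits = 130, minutes = 16.8023; 130 + 16.8023/60 = 130.2800383
  W ⇒ negate
Point 4:
  Latitude: degrees = first 2 digits = 57, minutes = 54.6386; 57 + 54.6386/60 = 57.9106433
  S ⇒ negate
  Lon: degrees = first 3 digits = 134, minutes = 17.1329; 134 + 17.1329/60 = 134.2855483
  E ⇒ keep positive

1. 20.213543, -32.862833
2. 45.943140, -145.045785
3. 66.863067, -130.280038
4. -57.910643, 134.285548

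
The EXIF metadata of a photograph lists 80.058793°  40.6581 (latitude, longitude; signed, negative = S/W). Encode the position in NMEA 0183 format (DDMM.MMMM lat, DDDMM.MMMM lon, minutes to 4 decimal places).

8003.5276,N / 04039.4860,E

φ: fractional part 0.058793 → 3.527580 minutes
λ: 40° + 0.658100 × 60 = 40° 39.486000′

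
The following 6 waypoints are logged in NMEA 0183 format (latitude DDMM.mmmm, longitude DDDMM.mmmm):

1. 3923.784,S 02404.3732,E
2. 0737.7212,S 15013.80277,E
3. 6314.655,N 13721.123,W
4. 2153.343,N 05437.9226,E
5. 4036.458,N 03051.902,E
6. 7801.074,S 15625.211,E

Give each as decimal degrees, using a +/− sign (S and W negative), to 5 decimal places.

1. -39.39640, 24.07289
2. -7.62869, 150.23005
3. 63.24425, -137.35205
4. 21.88905, 54.63204
5. 40.60763, 30.86503
6. -78.01790, 156.42018

Point 1:
  φ: split at 2 digits → 39° and 23.784′; 39 + 23.784/60 = 39.396400
  S ⇒ negate
  Longitude: split at 3 digits → 024° and 4.3732′; 24 + 4.3732/60 = 24.072887
  E ⇒ keep positive
Point 2:
  Latitude: degrees = first 2 digits = 7, minutes = 37.7212; 7 + 37.7212/60 = 7.628687
  hemisphere S, so the sign is −
  Lon: degrees = first 3 digits = 150, minutes = 13.80277; 150 + 13.80277/60 = 150.230046
  E ⇒ keep positive
Point 3:
  Lat: degrees = first 2 digits = 63, minutes = 14.655; 63 + 14.655/60 = 63.244250
  N → positive
  λ: split at 3 digits → 137° and 21.123′; 137 + 21.123/60 = 137.352050
  hemisphere W, so the sign is −
Point 4:
  Latitude: split at 2 digits → 21° and 53.343′; 21 + 53.343/60 = 21.889050
  N ⇒ keep positive
  Lon: degrees = first 3 digits = 54, minutes = 37.9226; 54 + 37.9226/60 = 54.632043
  E ⇒ keep positive
Point 5:
  Latitude: degrees = first 2 digits = 40, minutes = 36.458; 40 + 36.458/60 = 40.607633
  N ⇒ keep positive
  λ: degrees = first 3 digits = 30, minutes = 51.902; 30 + 51.902/60 = 30.865033
  E ⇒ keep positive
Point 6:
  Latitude: split at 2 digits → 78° and 1.074′; 78 + 1.074/60 = 78.017900
  S ⇒ negate
  λ: degrees = first 3 digits = 156, minutes = 25.211; 156 + 25.211/60 = 156.420183
  E → positive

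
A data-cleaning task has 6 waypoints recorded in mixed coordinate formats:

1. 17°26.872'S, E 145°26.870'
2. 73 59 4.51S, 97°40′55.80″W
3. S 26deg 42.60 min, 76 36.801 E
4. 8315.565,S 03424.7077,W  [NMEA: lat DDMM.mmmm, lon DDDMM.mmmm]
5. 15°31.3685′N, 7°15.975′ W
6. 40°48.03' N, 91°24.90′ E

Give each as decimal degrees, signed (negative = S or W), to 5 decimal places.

1. -17.44787, 145.44783
2. -73.98459, -97.68217
3. -26.71000, 76.61335
4. -83.25942, -34.41180
5. 15.52281, -7.26625
6. 40.80050, 91.41500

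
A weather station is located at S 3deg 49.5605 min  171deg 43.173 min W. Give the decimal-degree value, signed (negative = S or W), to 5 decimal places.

Lat: 3 + 49.5605/60 = 3.826008
hemisphere S, so the sign is −
Lon: 171 + 43.173/60 = 171.719550
W → negative

-3.82601, -171.71955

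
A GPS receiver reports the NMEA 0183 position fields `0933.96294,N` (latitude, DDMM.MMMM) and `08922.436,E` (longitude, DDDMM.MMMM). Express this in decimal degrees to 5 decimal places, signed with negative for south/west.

9.56605, 89.37393

Latitude: degrees = first 2 digits = 9, minutes = 33.96294; 9 + 33.96294/60 = 9.566049
N ⇒ keep positive
Longitude: degrees = first 3 digits = 89, minutes = 22.436; 89 + 22.436/60 = 89.373933
E ⇒ keep positive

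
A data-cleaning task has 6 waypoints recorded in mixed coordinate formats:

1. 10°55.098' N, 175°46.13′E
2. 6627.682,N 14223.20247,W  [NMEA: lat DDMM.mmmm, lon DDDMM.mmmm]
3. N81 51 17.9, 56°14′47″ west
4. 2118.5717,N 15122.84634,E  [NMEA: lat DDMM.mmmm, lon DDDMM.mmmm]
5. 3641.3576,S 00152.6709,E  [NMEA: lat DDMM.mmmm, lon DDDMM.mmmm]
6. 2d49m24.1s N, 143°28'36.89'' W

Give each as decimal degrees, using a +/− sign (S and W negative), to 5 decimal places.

1. 10.91830, 175.76883
2. 66.46137, -142.38671
3. 81.85497, -56.24639
4. 21.30953, 151.38077
5. -36.68929, 1.87785
6. 2.82336, -143.47691

Point 1:
  Lat: 55.098′ = 0.918300°; total 10.918300
  N ⇒ keep positive
  Longitude: 175 + 46.13/60 = 175.768833
  E → positive
Point 2:
  Lat: split at 2 digits → 66° and 27.682′; 66 + 27.682/60 = 66.461367
  N → positive
  Longitude: split at 3 digits → 142° and 23.20247′; 142 + 23.20247/60 = 142.386708
  W → negative
Point 3:
  Lat: 81° + 51/60 + 17.9/3600 = 81 + 0.850000 + 0.004972 = 81.854972
  N ⇒ keep positive
  Lon: 14′ + 47″ = 14.78333′; 56 + 14.78333/60 = 56.246389
  hemisphere W, so the sign is −
Point 4:
  Lat: degrees = first 2 digits = 21, minutes = 18.5717; 21 + 18.5717/60 = 21.309528
  N ⇒ keep positive
  Lon: degrees = first 3 digits = 151, minutes = 22.84634; 151 + 22.84634/60 = 151.380772
  E → positive
Point 5:
  φ: split at 2 digits → 36° and 41.3576′; 36 + 41.3576/60 = 36.689293
  S → negative
  λ: split at 3 digits → 001° and 52.6709′; 1 + 52.6709/60 = 1.877848
  E ⇒ keep positive
Point 6:
  φ: 2° + 49/60 + 24.1/3600 = 2 + 0.816667 + 0.006694 = 2.823361
  N → positive
  Lon: 28′ + 36.89″ = 28.61483′; 143 + 28.61483/60 = 143.476914
  W → negative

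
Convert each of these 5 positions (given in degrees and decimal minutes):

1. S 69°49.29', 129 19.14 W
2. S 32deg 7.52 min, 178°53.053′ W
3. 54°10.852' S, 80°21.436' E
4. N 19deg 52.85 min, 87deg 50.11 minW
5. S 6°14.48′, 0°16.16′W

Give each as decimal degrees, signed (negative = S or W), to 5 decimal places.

1. -69.82150, -129.31900
2. -32.12533, -178.88422
3. -54.18087, 80.35727
4. 19.88083, -87.83517
5. -6.24133, -0.26933

Point 1:
  Lat: 49.29′ = 0.821500°; total 69.821500
  S ⇒ negate
  Longitude: 19.14′ = 0.319000°; total 129.319000
  W ⇒ negate
Point 2:
  Latitude: 32 + 7.52/60 = 32.125333
  S ⇒ negate
  Lon: 178 + 53.053/60 = 178.884217
  W → negative
Point 3:
  φ: 10.852′ = 0.180867°; total 54.180867
  hemisphere S, so the sign is −
  λ: 80 + 21.436/60 = 80.357267
  E → positive
Point 4:
  Latitude: 52.85′ = 0.880833°; total 19.880833
  N ⇒ keep positive
  λ: 50.11′ = 0.835167°; total 87.835167
  hemisphere W, so the sign is −
Point 5:
  φ: 14.48′ = 0.241333°; total 6.241333
  hemisphere S, so the sign is −
  Lon: 0 + 16.16/60 = 0.269333
  hemisphere W, so the sign is −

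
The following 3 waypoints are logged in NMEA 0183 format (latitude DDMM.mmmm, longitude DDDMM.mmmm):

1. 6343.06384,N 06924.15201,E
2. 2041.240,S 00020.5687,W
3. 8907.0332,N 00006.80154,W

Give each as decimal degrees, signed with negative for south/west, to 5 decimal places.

1. 63.71773, 69.40253
2. -20.68733, -0.34281
3. 89.11722, -0.11336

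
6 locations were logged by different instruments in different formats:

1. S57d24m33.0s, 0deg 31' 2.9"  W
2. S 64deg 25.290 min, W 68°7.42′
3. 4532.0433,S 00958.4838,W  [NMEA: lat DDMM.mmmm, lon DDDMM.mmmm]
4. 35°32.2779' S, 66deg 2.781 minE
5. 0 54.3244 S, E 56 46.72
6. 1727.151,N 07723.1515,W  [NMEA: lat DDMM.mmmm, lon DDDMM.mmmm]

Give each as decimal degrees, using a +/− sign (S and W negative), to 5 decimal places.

1. -57.40917, -0.51747
2. -64.42150, -68.12367
3. -45.53406, -9.97473
4. -35.53797, 66.04635
5. -0.90541, 56.77867
6. 17.45252, -77.38586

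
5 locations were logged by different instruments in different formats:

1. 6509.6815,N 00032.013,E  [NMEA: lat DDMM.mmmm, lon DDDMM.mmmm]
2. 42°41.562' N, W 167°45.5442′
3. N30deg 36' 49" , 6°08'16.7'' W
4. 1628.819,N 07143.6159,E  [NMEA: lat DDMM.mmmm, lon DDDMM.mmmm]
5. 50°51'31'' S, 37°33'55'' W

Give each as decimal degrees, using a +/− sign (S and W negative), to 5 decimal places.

1. 65.16136, 0.53355
2. 42.69270, -167.75907
3. 30.61361, -6.13797
4. 16.48032, 71.72693
5. -50.85861, -37.56528

Point 1:
  Lat: degrees = first 2 digits = 65, minutes = 9.6815; 65 + 9.6815/60 = 65.161358
  N → positive
  λ: degrees = first 3 digits = 0, minutes = 32.013; 0 + 32.013/60 = 0.533550
  E ⇒ keep positive
Point 2:
  Lat: 41.562′ = 0.692700°; total 42.692700
  N ⇒ keep positive
  Lon: 167 + 45.5442/60 = 167.759070
  W ⇒ negate
Point 3:
  Latitude: 36′ + 49″ = 36.81667′; 30 + 36.81667/60 = 30.613611
  N → positive
  Longitude: 8′ + 16.7″ = 8.27833′; 6 + 8.27833/60 = 6.137972
  hemisphere W, so the sign is −
Point 4:
  Lat: degrees = first 2 digits = 16, minutes = 28.819; 16 + 28.819/60 = 16.480317
  N → positive
  Lon: degrees = first 3 digits = 71, minutes = 43.6159; 71 + 43.6159/60 = 71.726932
  E ⇒ keep positive
Point 5:
  Lat: 50° + 51/60 + 31/3600 = 50 + 0.850000 + 0.008611 = 50.858611
  hemisphere S, so the sign is −
  Longitude: 37 + 33/60 + 55/3600 = 37.565278
  W ⇒ negate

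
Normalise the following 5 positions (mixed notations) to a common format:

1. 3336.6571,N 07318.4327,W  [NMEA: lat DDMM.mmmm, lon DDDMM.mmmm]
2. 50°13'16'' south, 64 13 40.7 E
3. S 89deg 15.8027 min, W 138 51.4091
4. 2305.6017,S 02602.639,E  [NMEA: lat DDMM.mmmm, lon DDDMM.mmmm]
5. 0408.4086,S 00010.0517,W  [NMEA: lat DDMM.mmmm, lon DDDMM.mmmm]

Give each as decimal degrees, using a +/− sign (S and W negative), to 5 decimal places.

1. 33.61095, -73.30721
2. -50.22111, 64.22797
3. -89.26338, -138.85682
4. -23.09336, 26.04398
5. -4.14014, -0.16753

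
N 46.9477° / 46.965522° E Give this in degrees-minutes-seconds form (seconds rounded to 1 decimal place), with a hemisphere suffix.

46°56′51.7″ N, 46°57′55.9″ E

Latitude: whole degrees 46; 56.86200′ → 56′ and 51.720″
Longitude: 0.965522° → 57.93132′; 0.93132 × 60 = 55.879″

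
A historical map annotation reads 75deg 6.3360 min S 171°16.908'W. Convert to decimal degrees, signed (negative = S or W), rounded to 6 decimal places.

-75.105600, -171.281800

Lat: 75 + 6.336/60 = 75.1056000
S → negative
Longitude: 16.908′ = 0.281800°; total 171.2818000
W → negative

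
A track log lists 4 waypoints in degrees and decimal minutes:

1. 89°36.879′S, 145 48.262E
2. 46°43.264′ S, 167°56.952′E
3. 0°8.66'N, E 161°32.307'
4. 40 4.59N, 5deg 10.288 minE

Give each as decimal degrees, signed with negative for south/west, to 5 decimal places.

1. -89.61465, 145.80437
2. -46.72107, 167.94920
3. 0.14433, 161.53845
4. 40.07650, 5.17147

Point 1:
  Latitude: 89 + 36.879/60 = 89.614650
  S → negative
  Lon: 145 + 48.262/60 = 145.804367
  E → positive
Point 2:
  Lat: 46 + 43.264/60 = 46.721067
  S → negative
  Longitude: 56.952′ = 0.949200°; total 167.949200
  E → positive
Point 3:
  φ: 0 + 8.66/60 = 0.144333
  N ⇒ keep positive
  λ: 32.307′ = 0.538450°; total 161.538450
  E ⇒ keep positive
Point 4:
  Lat: 4.59′ = 0.076500°; total 40.076500
  N ⇒ keep positive
  λ: 10.288′ = 0.171467°; total 5.171467
  E → positive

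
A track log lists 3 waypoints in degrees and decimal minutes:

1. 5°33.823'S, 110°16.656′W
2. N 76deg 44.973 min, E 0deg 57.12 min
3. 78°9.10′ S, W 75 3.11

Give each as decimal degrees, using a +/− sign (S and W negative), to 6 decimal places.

1. -5.563717, -110.277600
2. 76.749550, 0.952000
3. -78.151667, -75.051833

Point 1:
  φ: 5 + 33.823/60 = 5.5637167
  hemisphere S, so the sign is −
  λ: 16.656′ = 0.277600°; total 110.2776000
  W → negative
Point 2:
  Lat: 44.973′ = 0.749550°; total 76.7495500
  N ⇒ keep positive
  Lon: 57.12′ = 0.952000°; total 0.9520000
  E → positive
Point 3:
  Lat: 78 + 9.1/60 = 78.1516667
  S → negative
  Longitude: 3.11′ = 0.051833°; total 75.0518333
  hemisphere W, so the sign is −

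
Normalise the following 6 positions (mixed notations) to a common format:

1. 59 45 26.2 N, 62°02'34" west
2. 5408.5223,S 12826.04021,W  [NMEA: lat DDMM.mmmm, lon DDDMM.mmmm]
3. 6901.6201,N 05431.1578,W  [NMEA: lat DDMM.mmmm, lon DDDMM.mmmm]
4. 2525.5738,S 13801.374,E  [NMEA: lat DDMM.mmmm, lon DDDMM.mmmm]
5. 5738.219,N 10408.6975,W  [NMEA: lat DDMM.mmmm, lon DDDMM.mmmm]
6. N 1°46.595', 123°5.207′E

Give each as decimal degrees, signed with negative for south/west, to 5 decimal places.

Point 1:
  Lat: 45′ + 26.2″ = 45.43667′; 59 + 45.43667/60 = 59.757278
  N ⇒ keep positive
  λ: 62 + 2/60 + 34/3600 = 62.042778
  W → negative
Point 2:
  φ: degrees = first 2 digits = 54, minutes = 8.5223; 54 + 8.5223/60 = 54.142038
  S ⇒ negate
  Longitude: split at 3 digits → 128° and 26.04021′; 128 + 26.04021/60 = 128.434004
  W ⇒ negate
Point 3:
  Lat: degrees = first 2 digits = 69, minutes = 1.6201; 69 + 1.6201/60 = 69.027002
  N ⇒ keep positive
  λ: split at 3 digits → 054° and 31.1578′; 54 + 31.1578/60 = 54.519297
  W → negative
Point 4:
  Lat: degrees = first 2 digits = 25, minutes = 25.5738; 25 + 25.5738/60 = 25.426230
  S → negative
  Longitude: degrees = first 3 digits = 138, minutes = 1.374; 138 + 1.374/60 = 138.022900
  E → positive
Point 5:
  φ: split at 2 digits → 57° and 38.219′; 57 + 38.219/60 = 57.636983
  N → positive
  λ: split at 3 digits → 104° and 8.6975′; 104 + 8.6975/60 = 104.144958
  W ⇒ negate
Point 6:
  Latitude: 1 + 46.595/60 = 1.776583
  N → positive
  λ: 123 + 5.207/60 = 123.086783
  E → positive

1. 59.75728, -62.04278
2. -54.14204, -128.43400
3. 69.02700, -54.51930
4. -25.42623, 138.02290
5. 57.63698, -104.14496
6. 1.77658, 123.08678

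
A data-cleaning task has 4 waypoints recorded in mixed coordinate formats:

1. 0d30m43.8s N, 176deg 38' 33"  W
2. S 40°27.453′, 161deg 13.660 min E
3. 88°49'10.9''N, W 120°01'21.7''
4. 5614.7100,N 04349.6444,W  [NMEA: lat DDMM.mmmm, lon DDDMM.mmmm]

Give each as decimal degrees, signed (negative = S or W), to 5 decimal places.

1. 0.51217, -176.64250
2. -40.45755, 161.22767
3. 88.81969, -120.02269
4. 56.24517, -43.82741

Point 1:
  φ: 0° + 30/60 + 43.8/3600 = 0 + 0.500000 + 0.012167 = 0.512167
  N ⇒ keep positive
  λ: 176 + 38/60 + 33/3600 = 176.642500
  hemisphere W, so the sign is −
Point 2:
  Lat: 40 + 27.453/60 = 40.457550
  S ⇒ negate
  Lon: 13.66′ = 0.227667°; total 161.227667
  E ⇒ keep positive
Point 3:
  Lat: 88 + 49/60 + 10.9/3600 = 88.819694
  N ⇒ keep positive
  Lon: 1′ + 21.7″ = 1.36167′; 120 + 1.36167/60 = 120.022694
  hemisphere W, so the sign is −
Point 4:
  Latitude: split at 2 digits → 56° and 14.71′; 56 + 14.71/60 = 56.245167
  N ⇒ keep positive
  Longitude: split at 3 digits → 043° and 49.6444′; 43 + 49.6444/60 = 43.827407
  W ⇒ negate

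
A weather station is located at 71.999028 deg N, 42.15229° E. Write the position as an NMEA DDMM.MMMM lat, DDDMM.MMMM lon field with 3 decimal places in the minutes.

7159.942,N / 04209.137,E

φ: fractional part 0.999028 → 59.94168 minutes
Lon: fractional part 0.152290 → 9.13740 minutes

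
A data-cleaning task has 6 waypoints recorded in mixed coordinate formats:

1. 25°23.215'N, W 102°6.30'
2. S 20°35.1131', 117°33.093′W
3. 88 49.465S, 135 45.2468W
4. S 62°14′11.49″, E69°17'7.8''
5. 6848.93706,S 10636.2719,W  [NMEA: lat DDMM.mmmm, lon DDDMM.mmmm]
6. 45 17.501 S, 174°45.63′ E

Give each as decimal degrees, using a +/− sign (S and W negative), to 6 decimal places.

1. 25.386917, -102.105000
2. -20.585218, -117.551550
3. -88.824417, -135.754113
4. -62.236525, 69.285500
5. -68.815618, -106.604532
6. -45.291683, 174.760500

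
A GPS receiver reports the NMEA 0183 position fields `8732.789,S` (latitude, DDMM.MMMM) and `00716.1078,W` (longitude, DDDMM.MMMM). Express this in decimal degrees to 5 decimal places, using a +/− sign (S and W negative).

-87.54648, -7.26846

Latitude: degrees = first 2 digits = 87, minutes = 32.789; 87 + 32.789/60 = 87.546483
S → negative
Longitude: split at 3 digits → 007° and 16.1078′; 7 + 16.1078/60 = 7.268463
W → negative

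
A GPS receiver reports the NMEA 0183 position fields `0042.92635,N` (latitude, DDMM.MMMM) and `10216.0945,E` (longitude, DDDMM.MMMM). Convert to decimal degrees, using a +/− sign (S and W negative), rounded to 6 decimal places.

0.715439, 102.268242

φ: split at 2 digits → 00° and 42.92635′; 0 + 42.92635/60 = 0.7154392
N ⇒ keep positive
Lon: degrees = first 3 digits = 102, minutes = 16.0945; 102 + 16.0945/60 = 102.2682417
E ⇒ keep positive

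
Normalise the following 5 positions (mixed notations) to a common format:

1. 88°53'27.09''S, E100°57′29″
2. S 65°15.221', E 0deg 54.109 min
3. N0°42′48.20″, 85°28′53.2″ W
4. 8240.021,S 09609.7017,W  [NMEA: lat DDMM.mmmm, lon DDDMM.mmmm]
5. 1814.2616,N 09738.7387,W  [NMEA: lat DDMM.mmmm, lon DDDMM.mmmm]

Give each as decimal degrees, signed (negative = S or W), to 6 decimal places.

Point 1:
  φ: 53′ + 27.09″ = 53.45150′; 88 + 53.45150/60 = 88.8908583
  S ⇒ negate
  λ: 100° + 57/60 + 29/3600 = 100 + 0.950000 + 0.008056 = 100.9580556
  E ⇒ keep positive
Point 2:
  Latitude: 65 + 15.221/60 = 65.2536833
  hemisphere S, so the sign is −
  Lon: 0 + 54.109/60 = 0.9018167
  E → positive
Point 3:
  Lat: 42′ + 48.2″ = 42.80333′; 0 + 42.80333/60 = 0.7133889
  N ⇒ keep positive
  Longitude: 85 + 28/60 + 53.2/3600 = 85.4814444
  hemisphere W, so the sign is −
Point 4:
  Lat: split at 2 digits → 82° and 40.021′; 82 + 40.021/60 = 82.6670167
  S → negative
  λ: split at 3 digits → 096° and 9.7017′; 96 + 9.7017/60 = 96.1616950
  hemisphere W, so the sign is −
Point 5:
  Latitude: degrees = first 2 digits = 18, minutes = 14.2616; 18 + 14.2616/60 = 18.2376933
  N ⇒ keep positive
  Lon: degrees = first 3 digits = 97, minutes = 38.7387; 97 + 38.7387/60 = 97.6456450
  W → negative

1. -88.890858, 100.958056
2. -65.253683, 0.901817
3. 0.713389, -85.481444
4. -82.667017, -96.161695
5. 18.237693, -97.645645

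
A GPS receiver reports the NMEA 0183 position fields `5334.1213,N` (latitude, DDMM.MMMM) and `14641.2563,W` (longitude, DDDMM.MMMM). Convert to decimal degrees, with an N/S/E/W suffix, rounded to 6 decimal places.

53.568688° N, 146.687605° W

φ: split at 2 digits → 53° and 34.1213′; 53 + 34.1213/60 = 53.5686883
Longitude: split at 3 digits → 146° and 41.2563′; 146 + 41.2563/60 = 146.6876050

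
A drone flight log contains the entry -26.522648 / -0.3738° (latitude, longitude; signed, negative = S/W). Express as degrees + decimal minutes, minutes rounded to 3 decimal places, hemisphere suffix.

Latitude is negative → S; |value| = 26.522648
Latitude: minutes = (26.522648 − 26) × 60 = 31.35888
Longitude is negative → W; |value| = 0.373800
λ: minutes = (0.373800 − 0) × 60 = 22.42800

26° 31.359′ S, 0° 22.428′ W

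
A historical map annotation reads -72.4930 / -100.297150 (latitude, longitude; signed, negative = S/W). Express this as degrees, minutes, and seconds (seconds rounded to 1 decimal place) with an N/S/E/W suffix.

Latitude is negative → S; |value| = 72.493000
φ: whole degrees 72; 29.58000′ → 29′ and 34.800″
Longitude is negative → W; |value| = 100.297150
Longitude: whole degrees 100; 17.82900′ → 17′ and 49.740″

72°29′34.8″ S, 100°17′49.7″ W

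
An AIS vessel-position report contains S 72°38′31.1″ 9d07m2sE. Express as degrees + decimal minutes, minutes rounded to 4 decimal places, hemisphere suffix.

φ: 38 + 31.1/60 = 38.518333′
Longitude: 7 + 2/60 = 7.033333′

72° 38.5183′ S, 9° 7.0333′ E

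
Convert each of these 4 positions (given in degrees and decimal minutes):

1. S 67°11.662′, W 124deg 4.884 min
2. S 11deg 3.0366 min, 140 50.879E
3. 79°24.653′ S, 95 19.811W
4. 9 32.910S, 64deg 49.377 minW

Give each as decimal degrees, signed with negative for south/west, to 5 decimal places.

Point 1:
  Lat: 11.662′ = 0.194367°; total 67.194367
  hemisphere S, so the sign is −
  Lon: 4.884′ = 0.081400°; total 124.081400
  W → negative
Point 2:
  φ: 11 + 3.0366/60 = 11.050610
  hemisphere S, so the sign is −
  λ: 140 + 50.879/60 = 140.847983
  E → positive
Point 3:
  φ: 24.653′ = 0.410883°; total 79.410883
  S → negative
  λ: 95 + 19.811/60 = 95.330183
  W → negative
Point 4:
  Lat: 32.91′ = 0.548500°; total 9.548500
  S → negative
  Lon: 64 + 49.377/60 = 64.822950
  W → negative

1. -67.19437, -124.08140
2. -11.05061, 140.84798
3. -79.41088, -95.33018
4. -9.54850, -64.82295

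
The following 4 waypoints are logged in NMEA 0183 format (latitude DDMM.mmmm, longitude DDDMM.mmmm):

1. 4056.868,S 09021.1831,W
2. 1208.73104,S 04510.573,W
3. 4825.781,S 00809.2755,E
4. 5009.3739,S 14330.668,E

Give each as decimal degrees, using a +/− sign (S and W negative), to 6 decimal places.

1. -40.947800, -90.353052
2. -12.145517, -45.176217
3. -48.429683, 8.154592
4. -50.156232, 143.511133

Point 1:
  Latitude: split at 2 digits → 40° and 56.868′; 40 + 56.868/60 = 40.9478000
  hemisphere S, so the sign is −
  λ: split at 3 digits → 090° and 21.1831′; 90 + 21.1831/60 = 90.3530517
  W → negative
Point 2:
  φ: split at 2 digits → 12° and 8.73104′; 12 + 8.73104/60 = 12.1455173
  S ⇒ negate
  Longitude: degrees = first 3 digits = 45, minutes = 10.573; 45 + 10.573/60 = 45.1762167
  W → negative
Point 3:
  Latitude: degrees = first 2 digits = 48, minutes = 25.781; 48 + 25.781/60 = 48.4296833
  S ⇒ negate
  λ: degrees = first 3 digits = 8, minutes = 9.2755; 8 + 9.2755/60 = 8.1545917
  E ⇒ keep positive
Point 4:
  Lat: split at 2 digits → 50° and 9.3739′; 50 + 9.3739/60 = 50.1562317
  S → negative
  λ: split at 3 digits → 143° and 30.668′; 143 + 30.668/60 = 143.5111333
  E ⇒ keep positive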